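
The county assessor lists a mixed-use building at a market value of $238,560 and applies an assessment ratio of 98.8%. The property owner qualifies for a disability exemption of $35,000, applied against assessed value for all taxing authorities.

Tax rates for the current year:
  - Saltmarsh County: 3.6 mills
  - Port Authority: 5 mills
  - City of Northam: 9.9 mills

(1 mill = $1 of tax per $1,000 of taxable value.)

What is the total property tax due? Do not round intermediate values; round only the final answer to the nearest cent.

$3,712.90

Assessed value = $238,560 × 0.988 = $235,697.28
Taxable value = $235,697.28 − $35,000 = $200,697.28
Saltmarsh County: $200,697.28 × 0.0036 = $722.510208
Port Authority: $200,697.28 × 0.005 = $1,003.4864
City of Northam: $200,697.28 × 0.0099 = $1,986.903072
Total = $722.510208 + $1,003.4864 + $1,986.903072 = $3,712.89968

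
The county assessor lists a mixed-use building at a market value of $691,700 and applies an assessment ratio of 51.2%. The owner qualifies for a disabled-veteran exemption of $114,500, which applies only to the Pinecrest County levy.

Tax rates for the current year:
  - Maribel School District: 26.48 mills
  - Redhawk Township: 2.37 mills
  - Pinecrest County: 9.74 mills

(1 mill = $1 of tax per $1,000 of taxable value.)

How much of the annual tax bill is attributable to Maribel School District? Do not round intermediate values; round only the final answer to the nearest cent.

Assessed value = $691,700 × 0.512 = $354,150.4
Maribel School District taxable value = $354,150.4 (exemption does not apply)
Maribel School District levy = $354,150.4 × 0.02648 = $9,377.902592

$9,377.90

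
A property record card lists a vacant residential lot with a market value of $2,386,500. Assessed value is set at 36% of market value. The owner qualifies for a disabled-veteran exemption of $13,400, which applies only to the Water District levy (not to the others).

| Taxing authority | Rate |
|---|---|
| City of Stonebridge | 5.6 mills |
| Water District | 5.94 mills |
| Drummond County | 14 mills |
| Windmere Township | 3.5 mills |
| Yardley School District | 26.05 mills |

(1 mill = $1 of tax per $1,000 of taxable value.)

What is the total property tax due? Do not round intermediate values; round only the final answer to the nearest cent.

$47,250.43

Assessed value = $2,386,500 × 0.36 = $859,140
City of Stonebridge: $859,140 × 0.0056 = $4,811.184
Water District: ($859,140 − $13,400) × 0.00594 = $845,740 × 0.00594 = $5,023.6956
Drummond County: $859,140 × 0.014 = $12,027.96
Windmere Township: $859,140 × 0.0035 = $3,006.99
Yardley School District: $859,140 × 0.02605 = $22,380.597
Total = $47,250.4266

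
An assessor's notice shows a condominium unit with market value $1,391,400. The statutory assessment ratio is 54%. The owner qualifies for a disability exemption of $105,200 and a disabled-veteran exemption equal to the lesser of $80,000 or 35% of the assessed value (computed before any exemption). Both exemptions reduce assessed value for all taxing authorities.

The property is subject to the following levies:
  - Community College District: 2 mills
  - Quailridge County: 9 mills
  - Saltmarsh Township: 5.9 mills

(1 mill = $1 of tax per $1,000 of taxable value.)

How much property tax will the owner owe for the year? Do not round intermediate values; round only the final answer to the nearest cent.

$9,568.04

Assessed value = $1,391,400 × 0.54 = $751,356
Disabled-veteran exemption = min($80,000, 35% × $751,356) = min($80,000, $262,974.6) = $80,000 (dollar cap binds)
Taxable value = $751,356 − $105,200 − $80,000 = $566,156
Community College District: $566,156 × 0.002 = $1,132.312
Quailridge County: $566,156 × 0.009 = $5,095.404
Saltmarsh Township: $566,156 × 0.0059 = $3,340.3204
Total = $9,568.0364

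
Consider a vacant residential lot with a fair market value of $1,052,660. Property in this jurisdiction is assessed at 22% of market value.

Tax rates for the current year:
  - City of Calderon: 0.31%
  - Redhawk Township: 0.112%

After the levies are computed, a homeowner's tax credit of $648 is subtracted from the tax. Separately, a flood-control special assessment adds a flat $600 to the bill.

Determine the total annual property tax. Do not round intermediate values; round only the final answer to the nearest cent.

Assessed value = $1,052,660 × 0.22 = $231,585.2
City of Calderon: $231,585.2 × 0.0031 = $717.91412
Redhawk Township: $231,585.2 × 0.00112 = $259.375424
Levies subtotal = $977.289544
After credit = $977.289544 − $648 = $329.289544
Total = $329.289544 + $600 = $929.289544

$929.29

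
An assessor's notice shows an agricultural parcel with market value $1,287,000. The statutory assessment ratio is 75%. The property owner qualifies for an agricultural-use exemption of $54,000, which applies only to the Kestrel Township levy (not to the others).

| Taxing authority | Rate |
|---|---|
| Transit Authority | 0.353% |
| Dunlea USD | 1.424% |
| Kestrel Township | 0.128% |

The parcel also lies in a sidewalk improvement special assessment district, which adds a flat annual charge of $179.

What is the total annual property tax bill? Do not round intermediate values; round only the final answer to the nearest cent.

$18,497.89

Assessed value = $1,287,000 × 0.75 = $965,250
Transit Authority: $965,250 × 0.00353 = $3,407.3325
Dunlea USD: $965,250 × 0.01424 = $13,745.16
Kestrel Township: ($965,250 − $54,000) × 0.00128 = $911,250 × 0.00128 = $1,166.4
Levies subtotal = $18,318.8925
Total = $18,318.8925 + $179 = $18,497.8925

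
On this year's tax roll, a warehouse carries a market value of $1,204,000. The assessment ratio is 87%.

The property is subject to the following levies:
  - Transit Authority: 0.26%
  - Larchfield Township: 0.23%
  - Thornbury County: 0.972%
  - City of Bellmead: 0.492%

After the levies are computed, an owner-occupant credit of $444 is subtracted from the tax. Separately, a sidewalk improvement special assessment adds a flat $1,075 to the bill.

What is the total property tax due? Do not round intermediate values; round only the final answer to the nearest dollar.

$21,099

Assessed value = $1,204,000 × 0.87 = $1,047,480
Transit Authority: $1,047,480 × 0.0026 = $2,723.448
Larchfield Township: $1,047,480 × 0.0023 = $2,409.204
Thornbury County: $1,047,480 × 0.00972 = $10,181.5056
City of Bellmead: $1,047,480 × 0.00492 = $5,153.6016
Levies subtotal = $20,467.7592
After credit = $20,467.7592 − $444 = $20,023.7592
Total = $20,023.7592 + $1,075 = $21,098.7592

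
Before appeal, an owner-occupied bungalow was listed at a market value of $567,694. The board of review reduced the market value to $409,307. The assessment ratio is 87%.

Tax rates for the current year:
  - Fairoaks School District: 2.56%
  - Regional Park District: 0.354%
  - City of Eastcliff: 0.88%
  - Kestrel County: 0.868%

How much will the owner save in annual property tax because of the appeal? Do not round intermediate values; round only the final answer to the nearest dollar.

$6,424

Old assessed value = $567,694 × 0.87 = $493,893.78
New assessed value = $409,307 × 0.87 = $356,097.09
Combined rate = 0.0256 + 0.00354 + 0.0088 + 0.00868 = 0.04662
Old tax = $493,893.78 × 0.04662 = $23,025.3280236
New tax = $356,097.09 × 0.04662 = $16,601.2463358
Reduction = $23,025.3280236 − $16,601.2463358 = $6,424.0816878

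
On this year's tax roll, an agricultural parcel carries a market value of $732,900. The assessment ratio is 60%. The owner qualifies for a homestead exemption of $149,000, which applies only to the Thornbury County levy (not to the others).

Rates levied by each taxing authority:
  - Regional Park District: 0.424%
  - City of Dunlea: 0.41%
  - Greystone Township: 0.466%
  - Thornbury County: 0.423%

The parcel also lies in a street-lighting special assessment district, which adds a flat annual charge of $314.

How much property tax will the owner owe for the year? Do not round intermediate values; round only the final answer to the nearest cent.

Assessed value = $732,900 × 0.6 = $439,740
Regional Park District: $439,740 × 0.00424 = $1,864.4976
City of Dunlea: $439,740 × 0.0041 = $1,802.934
Greystone Township: $439,740 × 0.00466 = $2,049.1884
Thornbury County: ($439,740 − $149,000) × 0.00423 = $290,740 × 0.00423 = $1,229.8302
Levies subtotal = $6,946.4502
Total = $6,946.4502 + $314 = $7,260.4502

$7,260.45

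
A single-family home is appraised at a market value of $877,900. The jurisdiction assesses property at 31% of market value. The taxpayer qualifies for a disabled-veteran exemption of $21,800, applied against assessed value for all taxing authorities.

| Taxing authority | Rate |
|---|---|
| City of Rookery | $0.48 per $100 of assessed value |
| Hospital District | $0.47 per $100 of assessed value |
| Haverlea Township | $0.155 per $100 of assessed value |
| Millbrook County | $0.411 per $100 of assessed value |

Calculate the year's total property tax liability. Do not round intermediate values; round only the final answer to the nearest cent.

$3,795.29

Assessed value = $877,900 × 0.31 = $272,149
Taxable value = $272,149 − $21,800 = $250,349
City of Rookery: $250,349 × 0.0048 = $1,201.6752
Hospital District: $250,349 × 0.0047 = $1,176.6403
Haverlea Township: $250,349 × 0.00155 = $388.04095
Millbrook County: $250,349 × 0.00411 = $1,028.93439
Total = $1,201.6752 + $1,176.6403 + $388.04095 + $1,028.93439 = $3,795.29084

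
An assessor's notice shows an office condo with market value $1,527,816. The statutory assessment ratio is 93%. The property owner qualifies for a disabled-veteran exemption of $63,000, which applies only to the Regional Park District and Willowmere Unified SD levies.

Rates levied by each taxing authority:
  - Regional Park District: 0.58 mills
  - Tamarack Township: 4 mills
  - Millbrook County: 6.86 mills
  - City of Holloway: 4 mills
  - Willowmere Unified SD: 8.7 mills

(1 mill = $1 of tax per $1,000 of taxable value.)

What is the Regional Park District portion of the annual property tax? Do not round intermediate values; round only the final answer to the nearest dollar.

$788

Assessed value = $1,527,816 × 0.93 = $1,420,868.88
Regional Park District taxable value = $1,420,868.88 − $63,000 = $1,357,868.88
Regional Park District levy = $1,357,868.88 × 0.00058 = $787.5639504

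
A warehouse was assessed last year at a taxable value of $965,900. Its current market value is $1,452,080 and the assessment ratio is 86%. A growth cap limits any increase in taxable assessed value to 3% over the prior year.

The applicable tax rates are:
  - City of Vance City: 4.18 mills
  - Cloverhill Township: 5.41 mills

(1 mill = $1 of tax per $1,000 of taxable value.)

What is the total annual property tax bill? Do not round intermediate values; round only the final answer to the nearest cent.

$9,540.87

Uncapped assessed value = $1,452,080 × 0.86 = $1,248,788.8
Cap limit = $965,900 × 1.03 = $994,877
Taxable assessed value = min($1,248,788.8, $994,877) = $994,877 (cap binds)
City of Vance City: $994,877 × 0.00418 = $4,158.58586
Cloverhill Township: $994,877 × 0.00541 = $5,382.28457
Total = $9,540.87043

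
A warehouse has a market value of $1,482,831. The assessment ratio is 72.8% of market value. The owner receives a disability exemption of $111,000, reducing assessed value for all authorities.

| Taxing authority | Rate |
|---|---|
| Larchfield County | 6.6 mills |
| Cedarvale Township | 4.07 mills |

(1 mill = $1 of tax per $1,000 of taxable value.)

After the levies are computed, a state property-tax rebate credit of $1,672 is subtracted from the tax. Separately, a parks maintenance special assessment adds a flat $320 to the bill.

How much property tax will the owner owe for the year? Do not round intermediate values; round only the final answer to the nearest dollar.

Assessed value = $1,482,831 × 0.728 = $1,079,500.968
Taxable value = $1,079,500.968 − $111,000 = $968,500.968
Larchfield County: $968,500.968 × 0.0066 = $6,392.1063888
Cedarvale Township: $968,500.968 × 0.00407 = $3,941.79893976
Levies subtotal = $10,333.90532856
After credit = $10,333.90532856 − $1,672 = $8,661.90532856
Total = $8,661.90532856 + $320 = $8,981.90532856

$8,982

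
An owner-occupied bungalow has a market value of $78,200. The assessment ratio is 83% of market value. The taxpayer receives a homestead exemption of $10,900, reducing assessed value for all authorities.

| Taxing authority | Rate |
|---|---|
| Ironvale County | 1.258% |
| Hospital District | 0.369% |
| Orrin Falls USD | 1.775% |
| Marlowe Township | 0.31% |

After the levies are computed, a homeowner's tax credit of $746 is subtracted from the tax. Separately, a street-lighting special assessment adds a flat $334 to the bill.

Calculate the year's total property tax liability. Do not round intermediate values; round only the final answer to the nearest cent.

$1,592.70

Assessed value = $78,200 × 0.83 = $64,906
Taxable value = $64,906 − $10,900 = $54,006
Ironvale County: $54,006 × 0.01258 = $679.39548
Hospital District: $54,006 × 0.00369 = $199.28214
Orrin Falls USD: $54,006 × 0.01775 = $958.6065
Marlowe Township: $54,006 × 0.0031 = $167.4186
Levies subtotal = $2,004.70272
After credit = $2,004.70272 − $746 = $1,258.70272
Total = $1,258.70272 + $334 = $1,592.70272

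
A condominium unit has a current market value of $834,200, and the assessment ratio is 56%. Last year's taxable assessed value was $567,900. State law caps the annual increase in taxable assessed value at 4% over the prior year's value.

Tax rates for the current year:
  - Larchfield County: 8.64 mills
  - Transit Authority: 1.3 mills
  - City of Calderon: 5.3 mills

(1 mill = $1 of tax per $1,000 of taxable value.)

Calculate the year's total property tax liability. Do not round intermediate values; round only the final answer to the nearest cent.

Uncapped assessed value = $834,200 × 0.56 = $467,152
Cap limit = $567,900 × 1.04 = $590,616
Taxable assessed value = min($467,152, $590,616) = $467,152 (cap does not bind)
Larchfield County: $467,152 × 0.00864 = $4,036.19328
Transit Authority: $467,152 × 0.0013 = $607.2976
City of Calderon: $467,152 × 0.0053 = $2,475.9056
Total = $7,119.39648

$7,119.40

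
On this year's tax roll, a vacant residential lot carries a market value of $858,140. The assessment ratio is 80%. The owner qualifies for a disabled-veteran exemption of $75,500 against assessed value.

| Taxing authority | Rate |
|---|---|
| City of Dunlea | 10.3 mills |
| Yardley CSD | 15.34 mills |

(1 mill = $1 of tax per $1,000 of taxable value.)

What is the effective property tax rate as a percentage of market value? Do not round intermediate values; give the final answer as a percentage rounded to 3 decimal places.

1.826%

Assessed value = $858,140 × 0.8 = $686,512
Taxable value = $686,512 − $75,500 = $611,012
City of Dunlea: $611,012 × 0.0103 = $6,293.4236
Yardley CSD: $611,012 × 0.01534 = $9,372.92408
Total tax = $15,666.34768
Effective rate = $15,666.34768 ÷ $858,140 = 1.826% of market value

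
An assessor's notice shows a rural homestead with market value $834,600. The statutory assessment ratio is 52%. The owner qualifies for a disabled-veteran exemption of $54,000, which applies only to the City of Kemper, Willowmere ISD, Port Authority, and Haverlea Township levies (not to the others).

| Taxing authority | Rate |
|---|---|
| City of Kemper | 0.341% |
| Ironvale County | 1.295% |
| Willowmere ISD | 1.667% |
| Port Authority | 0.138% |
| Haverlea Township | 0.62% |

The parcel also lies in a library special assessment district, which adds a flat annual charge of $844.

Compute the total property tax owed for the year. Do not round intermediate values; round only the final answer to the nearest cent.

$16,974.78

Assessed value = $834,600 × 0.52 = $433,992
City of Kemper: ($433,992 − $54,000) × 0.00341 = $379,992 × 0.00341 = $1,295.77272
Ironvale County: $433,992 × 0.01295 = $5,620.1964
Willowmere ISD: ($433,992 − $54,000) × 0.01667 = $379,992 × 0.01667 = $6,334.46664
Port Authority: ($433,992 − $54,000) × 0.00138 = $379,992 × 0.00138 = $524.38896
Haverlea Township: ($433,992 − $54,000) × 0.0062 = $379,992 × 0.0062 = $2,355.9504
Levies subtotal = $16,130.77512
Total = $16,130.77512 + $844 = $16,974.77512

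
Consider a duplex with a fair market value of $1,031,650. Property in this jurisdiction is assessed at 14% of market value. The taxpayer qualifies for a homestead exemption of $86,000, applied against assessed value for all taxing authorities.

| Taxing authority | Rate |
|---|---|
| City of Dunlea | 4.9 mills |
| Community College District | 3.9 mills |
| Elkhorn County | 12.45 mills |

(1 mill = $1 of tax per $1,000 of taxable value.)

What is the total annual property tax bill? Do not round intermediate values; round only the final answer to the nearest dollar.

Assessed value = $1,031,650 × 0.14 = $144,431
Taxable value = $144,431 − $86,000 = $58,431
City of Dunlea: $58,431 × 0.0049 = $286.3119
Community College District: $58,431 × 0.0039 = $227.8809
Elkhorn County: $58,431 × 0.01245 = $727.46595
Total = $286.3119 + $227.8809 + $727.46595 = $1,241.65875

$1,242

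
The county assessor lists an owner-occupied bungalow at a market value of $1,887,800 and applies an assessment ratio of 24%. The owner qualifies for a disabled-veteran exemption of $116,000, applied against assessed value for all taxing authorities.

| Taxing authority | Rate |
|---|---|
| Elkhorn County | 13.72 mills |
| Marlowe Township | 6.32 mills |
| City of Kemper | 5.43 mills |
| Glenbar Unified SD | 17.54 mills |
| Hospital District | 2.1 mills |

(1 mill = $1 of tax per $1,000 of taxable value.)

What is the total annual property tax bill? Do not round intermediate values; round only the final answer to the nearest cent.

Assessed value = $1,887,800 × 0.24 = $453,072
Taxable value = $453,072 − $116,000 = $337,072
Elkhorn County: $337,072 × 0.01372 = $4,624.62784
Marlowe Township: $337,072 × 0.00632 = $2,130.29504
City of Kemper: $337,072 × 0.00543 = $1,830.30096
Glenbar Unified SD: $337,072 × 0.01754 = $5,912.24288
Hospital District: $337,072 × 0.0021 = $707.8512
Total = $4,624.62784 + $2,130.29504 + $1,830.30096 + $5,912.24288 + $707.8512 = $15,205.31792

$15,205.32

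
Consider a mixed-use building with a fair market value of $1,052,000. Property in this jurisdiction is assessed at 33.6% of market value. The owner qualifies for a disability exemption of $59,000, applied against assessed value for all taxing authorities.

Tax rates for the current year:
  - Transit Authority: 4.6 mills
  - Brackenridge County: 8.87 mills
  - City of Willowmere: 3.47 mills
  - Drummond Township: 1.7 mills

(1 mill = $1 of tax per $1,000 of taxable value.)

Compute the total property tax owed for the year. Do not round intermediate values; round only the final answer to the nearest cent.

$5,488.96

Assessed value = $1,052,000 × 0.336 = $353,472
Taxable value = $353,472 − $59,000 = $294,472
Transit Authority: $294,472 × 0.0046 = $1,354.5712
Brackenridge County: $294,472 × 0.00887 = $2,611.96664
City of Willowmere: $294,472 × 0.00347 = $1,021.81784
Drummond Township: $294,472 × 0.0017 = $500.6024
Total = $1,354.5712 + $2,611.96664 + $1,021.81784 + $500.6024 = $5,488.95808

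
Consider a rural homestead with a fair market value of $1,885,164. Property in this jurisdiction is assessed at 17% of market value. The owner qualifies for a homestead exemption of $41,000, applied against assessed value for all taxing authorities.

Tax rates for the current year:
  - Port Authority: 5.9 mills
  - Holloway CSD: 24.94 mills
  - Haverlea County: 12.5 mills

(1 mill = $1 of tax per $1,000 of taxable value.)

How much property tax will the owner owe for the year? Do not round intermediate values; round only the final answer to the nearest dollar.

Assessed value = $1,885,164 × 0.17 = $320,477.88
Taxable value = $320,477.88 − $41,000 = $279,477.88
Port Authority: $279,477.88 × 0.0059 = $1,648.919492
Holloway CSD: $279,477.88 × 0.02494 = $6,970.1783272
Haverlea County: $279,477.88 × 0.0125 = $3,493.4735
Total = $1,648.919492 + $6,970.1783272 + $3,493.4735 = $12,112.5713192

$12,113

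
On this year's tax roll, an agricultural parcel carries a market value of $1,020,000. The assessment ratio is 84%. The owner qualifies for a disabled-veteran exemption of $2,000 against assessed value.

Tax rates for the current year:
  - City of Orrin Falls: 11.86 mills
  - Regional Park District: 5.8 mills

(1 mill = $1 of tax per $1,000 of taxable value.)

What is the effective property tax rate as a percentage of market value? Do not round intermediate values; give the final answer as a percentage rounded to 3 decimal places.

Assessed value = $1,020,000 × 0.84 = $856,800
Taxable value = $856,800 − $2,000 = $854,800
City of Orrin Falls: $854,800 × 0.01186 = $10,137.928
Regional Park District: $854,800 × 0.0058 = $4,957.84
Total tax = $15,095.768
Effective rate = $15,095.768 ÷ $1,020,000 = 1.480% of market value

1.480%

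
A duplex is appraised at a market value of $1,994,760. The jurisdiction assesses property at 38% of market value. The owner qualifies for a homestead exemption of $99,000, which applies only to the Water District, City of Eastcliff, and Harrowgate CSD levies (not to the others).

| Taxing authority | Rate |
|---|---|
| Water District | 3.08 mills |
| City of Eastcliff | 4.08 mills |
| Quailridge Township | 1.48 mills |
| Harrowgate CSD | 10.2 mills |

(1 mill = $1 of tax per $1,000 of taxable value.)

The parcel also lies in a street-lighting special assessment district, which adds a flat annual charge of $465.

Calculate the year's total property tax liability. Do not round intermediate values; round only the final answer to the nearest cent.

$13,027.25

Assessed value = $1,994,760 × 0.38 = $758,008.8
Water District: ($758,008.8 − $99,000) × 0.00308 = $659,008.8 × 0.00308 = $2,029.747104
City of Eastcliff: ($758,008.8 − $99,000) × 0.00408 = $659,008.8 × 0.00408 = $2,688.755904
Quailridge Township: $758,008.8 × 0.00148 = $1,121.853024
Harrowgate CSD: ($758,008.8 − $99,000) × 0.0102 = $659,008.8 × 0.0102 = $6,721.88976
Levies subtotal = $12,562.245792
Total = $12,562.245792 + $465 = $13,027.245792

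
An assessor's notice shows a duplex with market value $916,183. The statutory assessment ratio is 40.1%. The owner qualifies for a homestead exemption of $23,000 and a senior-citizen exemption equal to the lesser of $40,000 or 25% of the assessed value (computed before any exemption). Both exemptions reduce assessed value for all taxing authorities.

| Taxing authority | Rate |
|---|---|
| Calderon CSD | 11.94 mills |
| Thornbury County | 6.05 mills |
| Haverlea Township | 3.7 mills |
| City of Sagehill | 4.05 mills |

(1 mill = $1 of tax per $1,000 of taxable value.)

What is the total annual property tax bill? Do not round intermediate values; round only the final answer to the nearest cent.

Assessed value = $916,183 × 0.401 = $367,389.383
Senior-citizen exemption = min($40,000, 25% × $367,389.383) = min($40,000, $91,847.34575) = $40,000 (dollar cap binds)
Taxable value = $367,389.383 − $23,000 − $40,000 = $304,389.383
Calderon CSD: $304,389.383 × 0.01194 = $3,634.40923302
Thornbury County: $304,389.383 × 0.00605 = $1,841.55576715
Haverlea Township: $304,389.383 × 0.0037 = $1,126.2407171
City of Sagehill: $304,389.383 × 0.00405 = $1,232.77700115
Total = $7,834.98271842

$7,834.98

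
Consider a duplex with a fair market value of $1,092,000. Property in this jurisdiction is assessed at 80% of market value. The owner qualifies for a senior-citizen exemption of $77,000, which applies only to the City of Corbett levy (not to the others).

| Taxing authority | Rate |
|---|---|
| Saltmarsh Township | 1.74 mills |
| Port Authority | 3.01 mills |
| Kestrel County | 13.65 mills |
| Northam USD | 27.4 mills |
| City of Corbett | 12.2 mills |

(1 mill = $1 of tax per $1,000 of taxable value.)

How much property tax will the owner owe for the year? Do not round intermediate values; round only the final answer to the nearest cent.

$49,729.40

Assessed value = $1,092,000 × 0.8 = $873,600
Saltmarsh Township: $873,600 × 0.00174 = $1,520.064
Port Authority: $873,600 × 0.00301 = $2,629.536
Kestrel County: $873,600 × 0.01365 = $11,924.64
Northam USD: $873,600 × 0.0274 = $23,936.64
City of Corbett: ($873,600 − $77,000) × 0.0122 = $796,600 × 0.0122 = $9,718.52
Total = $49,729.4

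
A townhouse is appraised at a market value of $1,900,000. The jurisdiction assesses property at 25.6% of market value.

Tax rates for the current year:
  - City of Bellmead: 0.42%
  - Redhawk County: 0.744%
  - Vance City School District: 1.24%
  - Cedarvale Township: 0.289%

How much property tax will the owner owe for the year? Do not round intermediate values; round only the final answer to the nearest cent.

$13,098.75

Assessed value = $1,900,000 × 0.256 = $486,400
City of Bellmead: $486,400 × 0.0042 = $2,042.88
Redhawk County: $486,400 × 0.00744 = $3,618.816
Vance City School District: $486,400 × 0.0124 = $6,031.36
Cedarvale Township: $486,400 × 0.00289 = $1,405.696
Total = $2,042.88 + $3,618.816 + $6,031.36 + $1,405.696 = $13,098.752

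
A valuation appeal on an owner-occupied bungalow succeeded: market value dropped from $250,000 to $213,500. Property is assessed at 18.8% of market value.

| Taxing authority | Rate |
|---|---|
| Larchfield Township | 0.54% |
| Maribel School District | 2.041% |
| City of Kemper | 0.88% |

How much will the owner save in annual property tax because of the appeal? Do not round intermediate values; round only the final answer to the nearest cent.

Old assessed value = $250,000 × 0.188 = $47,000
New assessed value = $213,500 × 0.188 = $40,138
Combined rate = 0.0054 + 0.02041 + 0.0088 = 0.03461
Old tax = $47,000 × 0.03461 = $1,626.67
New tax = $40,138 × 0.03461 = $1,389.17618
Reduction = $1,626.67 − $1,389.17618 = $237.49382

$237.49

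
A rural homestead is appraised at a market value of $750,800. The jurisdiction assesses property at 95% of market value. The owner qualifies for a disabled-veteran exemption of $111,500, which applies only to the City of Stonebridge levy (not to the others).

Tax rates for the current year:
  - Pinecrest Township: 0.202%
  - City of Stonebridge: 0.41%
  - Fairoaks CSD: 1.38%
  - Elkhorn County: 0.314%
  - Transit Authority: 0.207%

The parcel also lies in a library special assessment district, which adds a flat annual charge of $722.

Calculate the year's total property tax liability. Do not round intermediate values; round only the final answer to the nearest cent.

Assessed value = $750,800 × 0.95 = $713,260
Pinecrest Township: $713,260 × 0.00202 = $1,440.7852
City of Stonebridge: ($713,260 − $111,500) × 0.0041 = $601,760 × 0.0041 = $2,467.216
Fairoaks CSD: $713,260 × 0.0138 = $9,842.988
Elkhorn County: $713,260 × 0.00314 = $2,239.6364
Transit Authority: $713,260 × 0.00207 = $1,476.4482
Levies subtotal = $17,467.0738
Total = $17,467.0738 + $722 = $18,189.0738

$18,189.07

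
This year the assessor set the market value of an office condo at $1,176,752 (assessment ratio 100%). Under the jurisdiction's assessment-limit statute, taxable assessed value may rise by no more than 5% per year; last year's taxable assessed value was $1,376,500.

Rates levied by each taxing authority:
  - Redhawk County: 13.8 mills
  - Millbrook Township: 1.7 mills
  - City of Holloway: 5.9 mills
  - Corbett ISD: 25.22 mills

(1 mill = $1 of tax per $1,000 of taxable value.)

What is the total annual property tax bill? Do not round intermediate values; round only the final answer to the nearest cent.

$54,860.18

Uncapped assessed value = $1,176,752 × 1 = $1,176,752
Cap limit = $1,376,500 × 1.05 = $1,445,325
Taxable assessed value = min($1,176,752, $1,445,325) = $1,176,752 (cap does not bind)
Redhawk County: $1,176,752 × 0.0138 = $16,239.1776
Millbrook Township: $1,176,752 × 0.0017 = $2,000.4784
City of Holloway: $1,176,752 × 0.0059 = $6,942.8368
Corbett ISD: $1,176,752 × 0.02522 = $29,677.68544
Total = $54,860.17824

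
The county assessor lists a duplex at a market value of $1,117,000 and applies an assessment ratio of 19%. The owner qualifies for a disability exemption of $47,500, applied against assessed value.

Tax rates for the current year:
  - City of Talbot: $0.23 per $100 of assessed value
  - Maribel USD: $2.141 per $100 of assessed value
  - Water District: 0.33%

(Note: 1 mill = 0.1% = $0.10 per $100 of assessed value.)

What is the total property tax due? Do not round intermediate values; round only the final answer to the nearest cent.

Assessed value = $1,117,000 × 0.19 = $212,230
Taxable value = $212,230 − $47,500 = $164,730
City of Talbot: $164,730 × 0.0023 = $378.879
Maribel USD: $164,730 × 0.02141 = $3,526.8693
Water District: $164,730 × 0.0033 = $543.609
Total = $4,449.3573

$4,449.36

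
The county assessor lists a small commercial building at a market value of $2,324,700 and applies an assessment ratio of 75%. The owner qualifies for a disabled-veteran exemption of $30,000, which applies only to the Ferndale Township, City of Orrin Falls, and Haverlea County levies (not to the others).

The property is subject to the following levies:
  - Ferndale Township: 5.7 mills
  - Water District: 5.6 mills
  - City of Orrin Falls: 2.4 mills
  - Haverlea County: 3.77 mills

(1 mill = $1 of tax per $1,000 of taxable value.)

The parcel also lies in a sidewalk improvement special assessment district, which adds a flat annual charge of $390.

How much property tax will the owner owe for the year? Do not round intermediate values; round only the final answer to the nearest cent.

Assessed value = $2,324,700 × 0.75 = $1,743,525
Ferndale Township: ($1,743,525 − $30,000) × 0.0057 = $1,713,525 × 0.0057 = $9,767.0925
Water District: $1,743,525 × 0.0056 = $9,763.74
City of Orrin Falls: ($1,743,525 − $30,000) × 0.0024 = $1,713,525 × 0.0024 = $4,112.46
Haverlea County: ($1,743,525 − $30,000) × 0.00377 = $1,713,525 × 0.00377 = $6,459.98925
Levies subtotal = $30,103.28175
Total = $30,103.28175 + $390 = $30,493.28175

$30,493.28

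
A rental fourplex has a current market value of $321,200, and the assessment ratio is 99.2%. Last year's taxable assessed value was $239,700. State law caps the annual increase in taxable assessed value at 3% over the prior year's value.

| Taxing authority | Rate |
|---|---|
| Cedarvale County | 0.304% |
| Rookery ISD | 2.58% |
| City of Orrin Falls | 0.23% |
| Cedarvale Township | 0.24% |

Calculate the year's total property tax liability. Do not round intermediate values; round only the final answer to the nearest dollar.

$8,281

Uncapped assessed value = $321,200 × 0.992 = $318,630.4
Cap limit = $239,700 × 1.03 = $246,891
Taxable assessed value = min($318,630.4, $246,891) = $246,891 (cap binds)
Cedarvale County: $246,891 × 0.00304 = $750.54864
Rookery ISD: $246,891 × 0.0258 = $6,369.7878
City of Orrin Falls: $246,891 × 0.0023 = $567.8493
Cedarvale Township: $246,891 × 0.0024 = $592.5384
Total = $8,280.72414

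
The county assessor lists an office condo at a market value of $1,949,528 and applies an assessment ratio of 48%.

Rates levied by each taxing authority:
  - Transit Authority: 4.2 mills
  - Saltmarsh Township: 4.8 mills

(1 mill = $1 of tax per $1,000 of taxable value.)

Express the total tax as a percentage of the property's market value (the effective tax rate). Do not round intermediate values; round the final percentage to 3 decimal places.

0.432%

Assessed value = $1,949,528 × 0.48 = $935,773.44
Transit Authority: $935,773.44 × 0.0042 = $3,930.248448
Saltmarsh Township: $935,773.44 × 0.0048 = $4,491.712512
Total tax = $8,421.96096
Effective rate = $8,421.96096 ÷ $1,949,528 = 0.432% of market value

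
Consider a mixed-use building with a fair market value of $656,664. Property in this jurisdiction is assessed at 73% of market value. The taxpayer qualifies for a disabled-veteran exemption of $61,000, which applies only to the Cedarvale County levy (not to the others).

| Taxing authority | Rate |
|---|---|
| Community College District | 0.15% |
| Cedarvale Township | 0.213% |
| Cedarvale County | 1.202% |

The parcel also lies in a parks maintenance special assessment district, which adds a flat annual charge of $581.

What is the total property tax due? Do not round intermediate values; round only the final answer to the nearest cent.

$7,349.84

Assessed value = $656,664 × 0.73 = $479,364.72
Community College District: $479,364.72 × 0.0015 = $719.04708
Cedarvale Township: $479,364.72 × 0.00213 = $1,021.0468536
Cedarvale County: ($479,364.72 − $61,000) × 0.01202 = $418,364.72 × 0.01202 = $5,028.7439344
Levies subtotal = $6,768.837868
Total = $6,768.837868 + $581 = $7,349.837868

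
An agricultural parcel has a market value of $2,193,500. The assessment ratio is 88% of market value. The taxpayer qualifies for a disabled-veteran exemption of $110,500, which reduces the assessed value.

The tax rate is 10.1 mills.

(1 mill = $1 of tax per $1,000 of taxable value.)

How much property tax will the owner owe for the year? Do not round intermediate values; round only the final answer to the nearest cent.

$18,379.78

Assessed value = $2,193,500 × 0.88 = $1,930,280
Taxable value = $1,930,280 − $110,500 = $1,819,780
Tax = $1,819,780 × 0.0101 = $18,379.778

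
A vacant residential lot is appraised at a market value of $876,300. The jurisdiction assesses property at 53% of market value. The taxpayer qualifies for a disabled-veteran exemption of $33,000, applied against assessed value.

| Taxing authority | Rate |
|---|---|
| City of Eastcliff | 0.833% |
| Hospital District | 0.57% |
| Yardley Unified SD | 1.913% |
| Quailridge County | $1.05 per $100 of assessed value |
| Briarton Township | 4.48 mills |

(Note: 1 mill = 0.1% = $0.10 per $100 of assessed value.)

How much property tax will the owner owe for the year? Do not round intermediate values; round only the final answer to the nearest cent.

Assessed value = $876,300 × 0.53 = $464,439
Taxable value = $464,439 − $33,000 = $431,439
City of Eastcliff: $431,439 × 0.00833 = $3,593.88687
Hospital District: $431,439 × 0.0057 = $2,459.2023
Yardley Unified SD: $431,439 × 0.01913 = $8,253.42807
Quailridge County: $431,439 × 0.0105 = $4,530.1095
Briarton Township: $431,439 × 0.00448 = $1,932.84672
Total = $20,769.47346

$20,769.47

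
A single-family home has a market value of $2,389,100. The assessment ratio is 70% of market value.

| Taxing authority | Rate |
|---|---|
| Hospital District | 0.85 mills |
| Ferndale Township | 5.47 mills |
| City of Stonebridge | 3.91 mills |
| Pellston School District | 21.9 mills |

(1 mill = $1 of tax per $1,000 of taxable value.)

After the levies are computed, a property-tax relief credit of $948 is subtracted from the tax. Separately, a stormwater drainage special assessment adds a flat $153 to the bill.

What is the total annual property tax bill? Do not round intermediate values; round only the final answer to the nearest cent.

$52,938.25

Assessed value = $2,389,100 × 0.7 = $1,672,370
Hospital District: $1,672,370 × 0.00085 = $1,421.5145
Ferndale Township: $1,672,370 × 0.00547 = $9,147.8639
City of Stonebridge: $1,672,370 × 0.00391 = $6,538.9667
Pellston School District: $1,672,370 × 0.0219 = $36,624.903
Levies subtotal = $53,733.2481
After credit = $53,733.2481 − $948 = $52,785.2481
Total = $52,785.2481 + $153 = $52,938.2481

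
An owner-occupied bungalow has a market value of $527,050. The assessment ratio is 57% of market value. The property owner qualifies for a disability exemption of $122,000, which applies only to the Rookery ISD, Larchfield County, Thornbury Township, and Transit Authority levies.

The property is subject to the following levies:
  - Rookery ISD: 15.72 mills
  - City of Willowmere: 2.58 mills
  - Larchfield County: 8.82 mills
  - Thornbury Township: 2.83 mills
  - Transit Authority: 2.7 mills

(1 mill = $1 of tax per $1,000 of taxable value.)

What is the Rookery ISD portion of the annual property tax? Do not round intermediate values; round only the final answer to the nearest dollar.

Assessed value = $527,050 × 0.57 = $300,418.5
Rookery ISD taxable value = $300,418.5 − $122,000 = $178,418.5
Rookery ISD levy = $178,418.5 × 0.01572 = $2,804.73882

$2,805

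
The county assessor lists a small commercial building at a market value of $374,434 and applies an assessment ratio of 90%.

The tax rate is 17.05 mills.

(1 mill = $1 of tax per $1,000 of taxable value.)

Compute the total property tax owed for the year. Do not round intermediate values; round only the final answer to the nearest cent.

$5,745.69

Assessed value = $374,434 × 0.9 = $336,990.6
Tax = $336,990.6 × 0.01705 = $5,745.68973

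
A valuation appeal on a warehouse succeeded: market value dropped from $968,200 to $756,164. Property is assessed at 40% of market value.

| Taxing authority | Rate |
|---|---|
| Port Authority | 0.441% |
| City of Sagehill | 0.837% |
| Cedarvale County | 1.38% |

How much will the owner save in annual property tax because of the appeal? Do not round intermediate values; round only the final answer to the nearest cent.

$2,254.37

Old assessed value = $968,200 × 0.4 = $387,280
New assessed value = $756,164 × 0.4 = $302,465.6
Combined rate = 0.00441 + 0.00837 + 0.0138 = 0.02658
Old tax = $387,280 × 0.02658 = $10,293.9024
New tax = $302,465.6 × 0.02658 = $8,039.535648
Reduction = $10,293.9024 − $8,039.535648 = $2,254.366752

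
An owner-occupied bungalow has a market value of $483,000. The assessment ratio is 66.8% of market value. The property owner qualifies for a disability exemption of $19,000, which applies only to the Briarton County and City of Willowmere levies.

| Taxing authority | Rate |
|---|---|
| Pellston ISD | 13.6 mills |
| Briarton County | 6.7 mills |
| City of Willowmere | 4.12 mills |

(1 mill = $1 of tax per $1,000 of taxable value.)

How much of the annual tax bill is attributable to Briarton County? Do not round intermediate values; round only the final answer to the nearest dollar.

$2,034

Assessed value = $483,000 × 0.668 = $322,644
Briarton County taxable value = $322,644 − $19,000 = $303,644
Briarton County levy = $303,644 × 0.0067 = $2,034.4148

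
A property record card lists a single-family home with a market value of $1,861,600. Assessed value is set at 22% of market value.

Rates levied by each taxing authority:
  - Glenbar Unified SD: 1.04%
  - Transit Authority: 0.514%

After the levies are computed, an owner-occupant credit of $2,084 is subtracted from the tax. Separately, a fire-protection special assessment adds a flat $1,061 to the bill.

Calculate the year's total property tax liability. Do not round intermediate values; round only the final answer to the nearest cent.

$5,341.44

Assessed value = $1,861,600 × 0.22 = $409,552
Glenbar Unified SD: $409,552 × 0.0104 = $4,259.3408
Transit Authority: $409,552 × 0.00514 = $2,105.09728
Levies subtotal = $6,364.43808
After credit = $6,364.43808 − $2,084 = $4,280.43808
Total = $4,280.43808 + $1,061 = $5,341.43808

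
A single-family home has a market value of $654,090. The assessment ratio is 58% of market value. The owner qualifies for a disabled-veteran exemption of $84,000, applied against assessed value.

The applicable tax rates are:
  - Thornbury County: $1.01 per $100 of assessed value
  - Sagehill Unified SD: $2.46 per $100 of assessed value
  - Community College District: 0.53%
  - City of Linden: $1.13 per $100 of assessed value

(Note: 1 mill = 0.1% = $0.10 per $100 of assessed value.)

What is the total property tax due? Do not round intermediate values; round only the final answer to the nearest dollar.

Assessed value = $654,090 × 0.58 = $379,372.2
Taxable value = $379,372.2 − $84,000 = $295,372.2
Thornbury County: $295,372.2 × 0.0101 = $2,983.25922
Sagehill Unified SD: $295,372.2 × 0.0246 = $7,266.15612
Community College District: $295,372.2 × 0.0053 = $1,565.47266
City of Linden: $295,372.2 × 0.0113 = $3,337.70586
Total = $15,152.59386

$15,153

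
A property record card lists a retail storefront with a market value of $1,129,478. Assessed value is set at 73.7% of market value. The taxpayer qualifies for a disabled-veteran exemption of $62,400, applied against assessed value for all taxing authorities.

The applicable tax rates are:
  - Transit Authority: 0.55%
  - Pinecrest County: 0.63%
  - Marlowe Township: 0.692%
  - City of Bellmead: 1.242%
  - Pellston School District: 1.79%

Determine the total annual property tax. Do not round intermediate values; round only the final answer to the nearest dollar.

Assessed value = $1,129,478 × 0.737 = $832,425.286
Taxable value = $832,425.286 − $62,400 = $770,025.286
Transit Authority: $770,025.286 × 0.0055 = $4,235.139073
Pinecrest County: $770,025.286 × 0.0063 = $4,851.1593018
Marlowe Township: $770,025.286 × 0.00692 = $5,328.57497912
City of Bellmead: $770,025.286 × 0.01242 = $9,563.71405212
Pellston School District: $770,025.286 × 0.0179 = $13,783.4526194
Total = $4,235.139073 + $4,851.1593018 + $5,328.57497912 + $9,563.71405212 + $13,783.4526194 = $37,762.04002544

$37,762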